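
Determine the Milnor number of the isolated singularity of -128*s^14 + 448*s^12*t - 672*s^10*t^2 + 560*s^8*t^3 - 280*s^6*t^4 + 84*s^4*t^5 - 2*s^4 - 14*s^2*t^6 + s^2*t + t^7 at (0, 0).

The Hessian of f at 0 has rank 0. Corank 2; j^3 = s^2*t has shape L^2 M (L != M), so D-series; mu = 8 gives D_8.

8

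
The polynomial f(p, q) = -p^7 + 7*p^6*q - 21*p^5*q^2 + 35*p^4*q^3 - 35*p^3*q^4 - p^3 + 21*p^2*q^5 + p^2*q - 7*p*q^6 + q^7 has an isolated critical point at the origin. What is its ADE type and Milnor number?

Type D_{8}, Milnor number mu = 8.

The Hessian of f at 0 has rank 0. Corank 2; j^3 = -p^2*(p - q) has shape L^2 M (L != M), so D-series; mu = 8 gives D_8.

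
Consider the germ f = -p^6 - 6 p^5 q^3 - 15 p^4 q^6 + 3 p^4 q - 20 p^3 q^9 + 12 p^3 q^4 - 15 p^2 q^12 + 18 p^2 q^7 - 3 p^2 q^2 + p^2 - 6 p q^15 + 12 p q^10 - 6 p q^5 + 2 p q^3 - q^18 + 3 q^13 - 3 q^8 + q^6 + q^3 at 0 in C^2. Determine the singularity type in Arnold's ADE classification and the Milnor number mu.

Type A_{2}, Milnor number mu = 2.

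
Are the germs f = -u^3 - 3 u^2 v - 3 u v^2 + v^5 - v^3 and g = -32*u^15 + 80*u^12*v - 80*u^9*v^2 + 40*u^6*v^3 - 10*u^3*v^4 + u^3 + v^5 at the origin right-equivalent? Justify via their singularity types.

Yes.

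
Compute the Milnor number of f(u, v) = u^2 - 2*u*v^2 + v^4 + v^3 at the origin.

2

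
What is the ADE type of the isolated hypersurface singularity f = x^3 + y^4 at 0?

The Hessian of f at 0 has rank 0. Corank 2; j^3 = x^3 is a perfect cube, so E-series; the 4-jet and mu = 6 give E_6.

E_6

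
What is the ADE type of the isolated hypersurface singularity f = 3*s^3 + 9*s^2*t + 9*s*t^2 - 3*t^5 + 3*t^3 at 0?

The Hessian of f at 0 has rank 0. Corank 2; j^3 = 3*(s + t)^3 is a perfect cube, so E-series; the 5-jet and mu = 8 give E_8.

E8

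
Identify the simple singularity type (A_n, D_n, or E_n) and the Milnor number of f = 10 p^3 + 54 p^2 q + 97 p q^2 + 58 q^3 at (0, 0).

Type D_4, Milnor number mu = 4.

The Hessian of f at 0 has rank 0. Corank 2; j^3 = (p + 2*q)*(10*p^2 + 34*p*q + 29*q^2) splits into three distinct lines over C (the quadratic factor has nonzero discriminant), so D_4.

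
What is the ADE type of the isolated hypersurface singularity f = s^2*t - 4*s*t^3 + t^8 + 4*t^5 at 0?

D_9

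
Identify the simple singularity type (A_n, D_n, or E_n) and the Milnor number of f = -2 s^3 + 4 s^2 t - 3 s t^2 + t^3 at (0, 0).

The Hessian of f at 0 has rank 0. Corank 2; j^3 = -(s - t)*(2*s^2 - 2*s*t + t^2) splits into three distinct lines over C (the quadratic factor has nonzero discriminant), so D_4.

Type D_{4}, Milnor number mu = 4.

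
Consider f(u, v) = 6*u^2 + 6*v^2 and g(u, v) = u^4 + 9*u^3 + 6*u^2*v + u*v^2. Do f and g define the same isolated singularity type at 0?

No.

The Hessian of f at 0 has rank 2. Corank 0: nondegenerate Morse point, so A_1. The Hessian of g at 0 has rank 0. Corank 2; j^3 = u*(3*u + v)^2 has shape L^2 M (L != M), so D-series; mu = 5 gives D_5. f is A_1 but g is D_5, hence not right-equivalent.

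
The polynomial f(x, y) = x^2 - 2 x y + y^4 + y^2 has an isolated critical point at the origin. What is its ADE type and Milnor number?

Type A3, Milnor number mu = 3.

The Hessian of f at 0 has rank 1. Corank 1: A-series; mu = 3 gives A_3.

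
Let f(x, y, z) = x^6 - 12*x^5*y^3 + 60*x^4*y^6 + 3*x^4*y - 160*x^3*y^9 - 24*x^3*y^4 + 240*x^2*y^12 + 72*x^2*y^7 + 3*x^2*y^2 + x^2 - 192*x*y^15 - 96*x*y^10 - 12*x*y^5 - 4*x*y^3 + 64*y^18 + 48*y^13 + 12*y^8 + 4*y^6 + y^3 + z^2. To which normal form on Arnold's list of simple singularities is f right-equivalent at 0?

The Hessian of f at 0 has rank 2. Corank 1: A-series; mu = 2 gives A_2.

A2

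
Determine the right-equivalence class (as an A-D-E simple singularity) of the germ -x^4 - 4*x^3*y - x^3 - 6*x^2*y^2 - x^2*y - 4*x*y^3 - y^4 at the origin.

D_5

The Hessian of f at 0 has rank 0. Corank 2; j^3 = -x^2*(x + y) has shape L^2 M (L != M), so D-series; mu = 5 gives D_5.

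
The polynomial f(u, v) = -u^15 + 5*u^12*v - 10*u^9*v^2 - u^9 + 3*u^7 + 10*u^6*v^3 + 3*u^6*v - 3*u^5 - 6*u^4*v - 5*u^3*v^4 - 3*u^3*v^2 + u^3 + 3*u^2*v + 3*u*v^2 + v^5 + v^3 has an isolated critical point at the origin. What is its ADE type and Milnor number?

Type E_{8}, Milnor number mu = 8.

The Hessian of f at 0 is [[0, 0], [0, 0]] with rank 0, so corank 2. A Groebner basis of the Jacobian ideal J(f) in C{u,v} is {u^2/2 + u*v^3 + u*v + v^2/2, v^4, u^3 - 3*u*v^2 - 2*v^3, u^2*v + 2*u*v^2 + v^3}; counting standard monomials gives mu = 8. Corank 2; j^3 = (u + v)^3 is a perfect cube, so E-series; the 5-jet and mu = 8 give E_8.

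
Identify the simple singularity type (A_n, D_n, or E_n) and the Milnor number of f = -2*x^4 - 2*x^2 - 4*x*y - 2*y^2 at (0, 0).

The Hessian of f at 0 is [[-4, -4], [-4, -4]] with rank 1, so corank 1. A Groebner basis of the Jacobian ideal J(f) in C{x,y} is {y^3, x + y}; counting standard monomials gives mu = 3. Corank 1: A-series; mu = 3 gives A_3.

Type A3, Milnor number mu = 3.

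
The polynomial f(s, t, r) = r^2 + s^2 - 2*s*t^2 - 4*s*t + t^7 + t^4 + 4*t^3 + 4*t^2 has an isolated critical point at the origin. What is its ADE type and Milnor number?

Type A_6, Milnor number mu = 6.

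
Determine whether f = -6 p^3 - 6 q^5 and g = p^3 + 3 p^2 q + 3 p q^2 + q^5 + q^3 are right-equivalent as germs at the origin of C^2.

The Hessian of f at 0 is [[0, 0], [0, 0]] with rank 0, so corank 2. A Groebner basis of the Jacobian ideal J(f) in C{p,q} is {q^4, p^2}; counting standard monomials gives mu = 8. Corank 2; j^3 = -6*p^3 is a perfect cube, so E-series; the 5-jet and mu = 8 give E_8. The Hessian of g at 0 is [[0, 0], [0, 0]] with rank 0, so corank 2. A Groebner basis of the Jacobian ideal J(g) in C{p,q} is {q^4, p^2 + 2*p*q + q^2}; counting standard monomials gives mu = 8. Corank 2; j^3 = (p + q)^3 is a perfect cube, so E-series; the 5-jet and mu = 8 give E_8. Both have type E_8, hence right-equivalent.

Yes.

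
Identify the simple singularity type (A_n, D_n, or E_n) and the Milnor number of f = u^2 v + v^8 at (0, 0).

Type D9, Milnor number mu = 9.

The Hessian of f at 0 has rank 0. Corank 2; j^3 = u^2*v has shape L^2 M (L != M), so D-series; mu = 9 gives D_9.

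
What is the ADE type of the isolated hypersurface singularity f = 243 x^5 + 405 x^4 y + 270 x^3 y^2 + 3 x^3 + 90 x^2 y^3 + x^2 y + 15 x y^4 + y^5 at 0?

D_{6}

The Hessian of f at 0 has rank 0. Corank 2; j^3 = x^2*(3*x + y) has shape L^2 M (L != M), so D-series; mu = 6 gives D_6.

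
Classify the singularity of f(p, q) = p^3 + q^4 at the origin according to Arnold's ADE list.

E_6

The Hessian of f at 0 has rank 0. Corank 2; j^3 = p^3 is a perfect cube, so E-series; the 4-jet and mu = 6 give E_6.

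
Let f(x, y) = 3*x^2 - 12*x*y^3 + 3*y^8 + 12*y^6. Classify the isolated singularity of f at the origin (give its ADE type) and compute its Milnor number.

The Hessian of f at 0 has rank 1. Corank 1: A-series; mu = 7 gives A_7.

Type A7, Milnor number mu = 7.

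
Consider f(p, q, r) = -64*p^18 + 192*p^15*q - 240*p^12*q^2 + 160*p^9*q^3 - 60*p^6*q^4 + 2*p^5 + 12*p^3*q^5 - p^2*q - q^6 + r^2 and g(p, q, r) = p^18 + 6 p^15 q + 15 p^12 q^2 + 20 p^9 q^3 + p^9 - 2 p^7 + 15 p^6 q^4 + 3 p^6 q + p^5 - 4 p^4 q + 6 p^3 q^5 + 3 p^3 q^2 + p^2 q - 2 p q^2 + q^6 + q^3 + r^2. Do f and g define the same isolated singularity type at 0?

The Hessian of f at 0 has rank 1. Corank 2; j^3 = -p^2*q has shape L^2 M (L != M), so D-series; mu = 7 gives D_7. The Hessian of g at 0 has rank 1. Corank 2; j^3 = q*(p - q)^2 has shape L^2 M (L != M), so D-series; mu = 7 gives D_7. Both have type D_7, hence right-equivalent.

Yes.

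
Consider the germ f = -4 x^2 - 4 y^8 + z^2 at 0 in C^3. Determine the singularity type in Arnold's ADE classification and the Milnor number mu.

Type A7, Milnor number mu = 7.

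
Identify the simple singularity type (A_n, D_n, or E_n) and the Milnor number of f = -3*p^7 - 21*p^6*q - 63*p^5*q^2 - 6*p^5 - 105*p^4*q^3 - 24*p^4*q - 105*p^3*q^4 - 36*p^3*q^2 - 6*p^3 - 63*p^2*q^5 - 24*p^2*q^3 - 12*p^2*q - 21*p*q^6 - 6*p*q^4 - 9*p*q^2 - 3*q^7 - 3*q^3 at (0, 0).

Type D4, Milnor number mu = 4.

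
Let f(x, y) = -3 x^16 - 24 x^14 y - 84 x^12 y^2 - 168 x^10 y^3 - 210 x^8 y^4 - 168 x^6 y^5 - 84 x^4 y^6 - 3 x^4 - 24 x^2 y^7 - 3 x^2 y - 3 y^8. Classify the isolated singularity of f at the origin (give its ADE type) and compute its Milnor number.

Type D_9, Milnor number mu = 9.

The Hessian of f at 0 has rank 0. Corank 2; j^3 = -3*x^2*y has shape L^2 M (L != M), so D-series; mu = 9 gives D_9.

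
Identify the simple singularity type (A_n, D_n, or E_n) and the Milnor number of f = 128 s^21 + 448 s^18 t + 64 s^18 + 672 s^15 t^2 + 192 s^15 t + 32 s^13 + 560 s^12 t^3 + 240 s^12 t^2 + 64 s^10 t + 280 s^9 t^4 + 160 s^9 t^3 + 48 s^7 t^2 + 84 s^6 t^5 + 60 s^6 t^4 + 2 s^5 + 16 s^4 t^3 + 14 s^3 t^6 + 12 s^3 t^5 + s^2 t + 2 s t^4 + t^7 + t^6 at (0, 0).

Type D_{7}, Milnor number mu = 7.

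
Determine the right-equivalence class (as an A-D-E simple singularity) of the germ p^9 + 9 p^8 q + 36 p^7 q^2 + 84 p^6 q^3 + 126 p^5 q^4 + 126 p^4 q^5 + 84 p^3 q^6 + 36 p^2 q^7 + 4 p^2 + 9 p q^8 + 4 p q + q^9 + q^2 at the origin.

The Hessian of f at 0 has rank 1. Corank 1: A-series; mu = 8 gives A_8.

A_{8}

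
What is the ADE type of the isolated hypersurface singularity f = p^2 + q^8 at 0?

A_{7}

The Hessian of f at 0 has rank 1. Corank 1: A-series; mu = 7 gives A_7.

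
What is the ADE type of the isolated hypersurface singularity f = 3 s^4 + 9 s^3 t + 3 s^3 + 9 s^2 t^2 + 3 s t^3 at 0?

E7

The Hessian of f at 0 is [[0, 0], [0, 0]] with rank 0, so corank 2. A Groebner basis of the Jacobian ideal J(f) in C{s,t} is {3*s^2 + t^4 + t^3, s^3, s^2*t - s^2 - t^3/3, 2*s^2 + s*t^2 + 2*t^3/3}; counting standard monomials gives mu = 7. Corank 2; j^3 = 3*s^3 is a perfect cube, so E-series; the 4-jet and mu = 7 give E_7.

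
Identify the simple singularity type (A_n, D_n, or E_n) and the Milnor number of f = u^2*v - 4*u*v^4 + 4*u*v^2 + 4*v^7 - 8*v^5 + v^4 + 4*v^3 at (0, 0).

The Hessian of f at 0 is [[0, 0], [0, 0]] with rank 0, so corank 2. A Groebner basis of the Jacobian ideal J(f) in C{u,v} is {u^3 - 2*u^2 + 8*v^2, u^2/4 + v^3 - v^2, u*v + 2*v^2}; counting standard monomials gives mu = 5. Corank 2; j^3 = v*(u + 2*v)^2 has shape L^2 M (L != M), so D-series; mu = 5 gives D_5.

Type D5, Milnor number mu = 5.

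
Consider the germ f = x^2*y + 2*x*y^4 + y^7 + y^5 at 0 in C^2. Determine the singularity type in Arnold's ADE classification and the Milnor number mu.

The Hessian of f at 0 has rank 0. Corank 2; j^3 = x^2*y has shape L^2 M (L != M), so D-series; mu = 6 gives D_6.

Type D_{6}, Milnor number mu = 6.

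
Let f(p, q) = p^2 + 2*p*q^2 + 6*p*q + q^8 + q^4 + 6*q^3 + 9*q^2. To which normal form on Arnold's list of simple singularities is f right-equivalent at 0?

The Hessian of f at 0 has rank 1. Corank 1: A-series; mu = 7 gives A_7.

A7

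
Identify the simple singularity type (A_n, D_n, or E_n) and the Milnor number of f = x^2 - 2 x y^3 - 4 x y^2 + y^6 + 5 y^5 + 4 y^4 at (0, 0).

Type A_{4}, Milnor number mu = 4.

The Hessian of f at 0 has rank 1. Corank 1: A-series; mu = 4 gives A_4.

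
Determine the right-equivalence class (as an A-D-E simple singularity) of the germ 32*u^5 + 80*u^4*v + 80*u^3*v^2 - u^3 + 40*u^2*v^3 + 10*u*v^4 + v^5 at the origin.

E_8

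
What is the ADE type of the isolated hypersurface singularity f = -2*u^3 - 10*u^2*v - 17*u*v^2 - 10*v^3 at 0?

The Hessian of f at 0 has rank 0. Corank 2; j^3 = -(u + 2*v)*(2*u^2 + 6*u*v + 5*v^2) splits into three distinct lines over C (the quadratic factor has nonzero discriminant), so D_4.

D4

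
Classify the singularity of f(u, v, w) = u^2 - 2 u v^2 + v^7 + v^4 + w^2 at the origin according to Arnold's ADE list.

A6

The Hessian of f at 0 has rank 2. Corank 1: A-series; mu = 6 gives A_6.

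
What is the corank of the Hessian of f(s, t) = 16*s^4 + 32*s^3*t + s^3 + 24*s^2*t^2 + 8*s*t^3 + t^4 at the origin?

2

The Hessian at 0 is [[0, 0], [0, 0]] of rank 0; hence corank 2.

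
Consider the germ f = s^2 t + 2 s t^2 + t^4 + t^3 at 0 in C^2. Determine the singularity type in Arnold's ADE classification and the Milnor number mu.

Type D_{5}, Milnor number mu = 5.

The Hessian of f at 0 is [[0, 0], [0, 0]] with rank 0, so corank 2. A Groebner basis of the Jacobian ideal J(f) in C{s,t} is {s^3 - s^2/4 + t^2/4, s^2/4 + t^3 - t^2/4, s*t + t^2}; counting standard monomials gives mu = 5. Corank 2; j^3 = t*(s + t)^2 has shape L^2 M (L != M), so D-series; mu = 5 gives D_5.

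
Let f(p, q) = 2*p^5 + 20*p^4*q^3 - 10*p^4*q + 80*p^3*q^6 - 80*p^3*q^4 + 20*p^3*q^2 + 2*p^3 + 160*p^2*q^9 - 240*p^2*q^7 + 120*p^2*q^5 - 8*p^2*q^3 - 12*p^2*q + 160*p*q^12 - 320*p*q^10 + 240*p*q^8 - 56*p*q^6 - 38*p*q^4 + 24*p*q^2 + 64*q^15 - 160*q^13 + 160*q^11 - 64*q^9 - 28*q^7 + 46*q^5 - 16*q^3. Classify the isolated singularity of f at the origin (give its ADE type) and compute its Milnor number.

Type E_{8}, Milnor number mu = 8.

The Hessian of f at 0 has rank 0. Corank 2; j^3 = 2*(p - 2*q)^3 is a perfect cube, so E-series; the 5-jet and mu = 8 give E_8.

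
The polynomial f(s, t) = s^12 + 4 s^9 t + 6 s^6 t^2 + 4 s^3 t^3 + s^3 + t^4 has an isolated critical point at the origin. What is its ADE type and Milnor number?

Type E6, Milnor number mu = 6.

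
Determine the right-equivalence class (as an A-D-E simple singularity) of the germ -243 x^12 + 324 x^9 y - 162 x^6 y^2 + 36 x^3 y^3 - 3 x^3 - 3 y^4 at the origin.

The Hessian of f at 0 has rank 0. Corank 2; j^3 = -3*x^3 is a perfect cube, so E-series; the 4-jet and mu = 6 give E_6.

E_6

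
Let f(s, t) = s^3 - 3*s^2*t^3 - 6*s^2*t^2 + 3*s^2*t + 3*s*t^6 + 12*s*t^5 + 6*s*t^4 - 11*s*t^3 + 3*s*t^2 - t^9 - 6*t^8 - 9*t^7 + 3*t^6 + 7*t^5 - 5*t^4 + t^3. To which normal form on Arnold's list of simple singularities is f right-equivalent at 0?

The Hessian of f at 0 is [[0, 0], [0, 0]] with rank 0, so corank 2. A Groebner basis of the Jacobian ideal J(f) in C{s,t} is {-s^2/4 - s*t/2 + t^4 - t^3/12 - t^2/4, s^3 - 7*s^2/4 - 7*s*t/2 + 5*t^3/12 - 7*t^2/4, s^2*t + 13*s^2/12 + 13*s*t/6 - 23*t^3/36 + 13*t^2/12, -s^2/2 + s*t^2 - s*t + 5*t^3/6 - t^2/2}; counting standard monomials gives mu = 7. Corank 2; j^3 = (s + t)^3 is a perfect cube, so E-series; the 4-jet and mu = 7 give E_7.

E_7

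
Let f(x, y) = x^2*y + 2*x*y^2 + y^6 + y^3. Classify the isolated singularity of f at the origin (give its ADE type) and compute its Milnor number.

Type D_7, Milnor number mu = 7.

The Hessian of f at 0 has rank 0. Corank 2; j^3 = y*(x + y)^2 has shape L^2 M (L != M), so D-series; mu = 7 gives D_7.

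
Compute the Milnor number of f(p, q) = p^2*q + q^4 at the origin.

5

The Hessian of f at 0 has rank 0. Corank 2; j^3 = p^2*q has shape L^2 M (L != M), so D-series; mu = 5 gives D_5.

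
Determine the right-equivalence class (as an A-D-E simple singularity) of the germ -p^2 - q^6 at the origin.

A_{5}

The Hessian of f at 0 is [[-2, 0], [0, 0]] with rank 1, so corank 1. A Groebner basis of the Jacobian ideal J(f) in C{p,q} is {q^5, p}; counting standard monomials gives mu = 5. Corank 1: A-series; mu = 5 gives A_5.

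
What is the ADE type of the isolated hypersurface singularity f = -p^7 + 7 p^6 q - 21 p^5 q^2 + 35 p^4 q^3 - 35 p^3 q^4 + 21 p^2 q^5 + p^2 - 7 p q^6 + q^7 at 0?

A_{6}

The Hessian of f at 0 has rank 1. Corank 1: A-series; mu = 6 gives A_6.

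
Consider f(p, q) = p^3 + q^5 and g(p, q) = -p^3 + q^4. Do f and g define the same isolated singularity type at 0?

No.

The Hessian of f at 0 has rank 0. Corank 2; j^3 = p^3 is a perfect cube, so E-series; the 5-jet and mu = 8 give E_8. The Hessian of g at 0 has rank 0. Corank 2; j^3 = -p^3 is a perfect cube, so E-series; the 4-jet and mu = 6 give E_6. f is E_8 but g is E_6, hence not right-equivalent.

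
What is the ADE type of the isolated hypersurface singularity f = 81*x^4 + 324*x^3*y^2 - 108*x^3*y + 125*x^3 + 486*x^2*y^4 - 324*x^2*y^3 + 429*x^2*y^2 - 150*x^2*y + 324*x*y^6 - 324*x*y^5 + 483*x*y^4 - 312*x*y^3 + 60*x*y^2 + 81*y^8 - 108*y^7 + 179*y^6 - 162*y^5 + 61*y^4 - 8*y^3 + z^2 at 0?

The Hessian of f at 0 has rank 1. Corank 2; j^3 = (5*x - 2*y)^3 is a perfect cube, so E-series; the 4-jet and mu = 6 give E_6.

E6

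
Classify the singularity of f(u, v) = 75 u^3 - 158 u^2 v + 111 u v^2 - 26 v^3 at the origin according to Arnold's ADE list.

The Hessian of f at 0 is [[0, 0], [0, 0]] with rank 0, so corank 2. A Groebner basis of the Jacobian ideal J(f) in C{u,v} is {v^3, u^2 - 3*v^2/11, u*v - 6*v^2/11}; counting standard monomials gives mu = 4. Corank 2; j^3 = (3*u - 2*v)*(25*u^2 - 36*u*v + 13*v^2) splits into three distinct lines over C (the quadratic factor has nonzero discriminant), so D_4.

D_{4}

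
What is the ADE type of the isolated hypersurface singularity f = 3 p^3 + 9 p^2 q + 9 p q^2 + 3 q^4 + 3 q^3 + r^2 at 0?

The Hessian of f at 0 has rank 1. Corank 2; j^3 = 3*(p + q)^3 is a perfect cube, so E-series; the 4-jet and mu = 6 give E_6.

E_{6}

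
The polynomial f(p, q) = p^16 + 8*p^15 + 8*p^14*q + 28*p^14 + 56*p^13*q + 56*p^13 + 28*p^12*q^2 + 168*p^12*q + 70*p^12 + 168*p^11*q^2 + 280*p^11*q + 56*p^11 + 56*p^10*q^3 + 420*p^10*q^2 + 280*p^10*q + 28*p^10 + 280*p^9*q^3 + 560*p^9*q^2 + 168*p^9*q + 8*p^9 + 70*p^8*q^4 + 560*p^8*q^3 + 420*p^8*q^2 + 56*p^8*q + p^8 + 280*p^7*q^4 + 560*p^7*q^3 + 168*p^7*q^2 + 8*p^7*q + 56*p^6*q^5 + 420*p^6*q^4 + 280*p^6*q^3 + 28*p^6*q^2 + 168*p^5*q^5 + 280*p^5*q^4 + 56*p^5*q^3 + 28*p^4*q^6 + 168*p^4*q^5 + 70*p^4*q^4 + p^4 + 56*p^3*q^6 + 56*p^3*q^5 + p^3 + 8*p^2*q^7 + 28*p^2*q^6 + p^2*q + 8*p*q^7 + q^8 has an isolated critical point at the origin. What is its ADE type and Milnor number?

Type D_9, Milnor number mu = 9.

The Hessian of f at 0 is [[0, 0], [0, 0]] with rank 0, so corank 2. A Groebner basis of the Jacobian ideal J(f) in C{p,q} is {-p*q/8 + q^7, p*q^2, p^2 + p*q}; counting standard monomials gives mu = 9. Corank 2; j^3 = p^2*(p + q) has shape L^2 M (L != M), so D-series; mu = 9 gives D_9.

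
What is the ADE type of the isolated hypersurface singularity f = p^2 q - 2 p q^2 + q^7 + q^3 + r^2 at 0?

The Hessian of f at 0 is [[0, 0, 0], [0, 0, 0], [0, 0, 2]] with rank 1, so corank 2. A Groebner basis of the Jacobian ideal J(f) in C{p,q,r} is {p^2/7 + q^6 - q^2/7, p^3 - q^3, p*q - q^2, r}; counting standard monomials gives mu = 8. Corank 2; j^3 = q*(p - q)^2 has shape L^2 M (L != M), so D-series; mu = 8 gives D_8.

D_8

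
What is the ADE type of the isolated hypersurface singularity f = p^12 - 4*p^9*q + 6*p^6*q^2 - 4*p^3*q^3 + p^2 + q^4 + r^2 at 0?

A_3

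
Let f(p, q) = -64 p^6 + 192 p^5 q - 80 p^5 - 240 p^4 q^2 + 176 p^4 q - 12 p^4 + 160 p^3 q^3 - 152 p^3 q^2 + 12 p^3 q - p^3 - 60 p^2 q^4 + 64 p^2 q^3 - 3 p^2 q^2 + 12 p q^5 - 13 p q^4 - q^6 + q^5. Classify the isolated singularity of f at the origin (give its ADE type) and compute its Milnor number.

The Hessian of f at 0 has rank 0. Corank 2; j^3 = -p^3 is a perfect cube, so E-series; the 5-jet and mu = 8 give E_8.

Type E8, Milnor number mu = 8.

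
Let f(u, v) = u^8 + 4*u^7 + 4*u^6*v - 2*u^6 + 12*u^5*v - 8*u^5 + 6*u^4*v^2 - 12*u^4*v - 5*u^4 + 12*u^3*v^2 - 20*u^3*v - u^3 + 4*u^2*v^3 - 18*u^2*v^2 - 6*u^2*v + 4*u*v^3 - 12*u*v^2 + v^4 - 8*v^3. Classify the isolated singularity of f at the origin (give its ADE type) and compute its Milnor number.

The Hessian of f at 0 has rank 0. Corank 2; j^3 = -(u + 2*v)^3 is a perfect cube, so E-series; the 4-jet and mu = 6 give E_6.

Type E_6, Milnor number mu = 6.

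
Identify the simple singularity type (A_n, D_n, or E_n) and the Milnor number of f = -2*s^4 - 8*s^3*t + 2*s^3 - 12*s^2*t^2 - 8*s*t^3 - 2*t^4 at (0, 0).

Type E6, Milnor number mu = 6.

The Hessian of f at 0 has rank 0. Corank 2; j^3 = 2*s^3 is a perfect cube, so E-series; the 4-jet and mu = 6 give E_6.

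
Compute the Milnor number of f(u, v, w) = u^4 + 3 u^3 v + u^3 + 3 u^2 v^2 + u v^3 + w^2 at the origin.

7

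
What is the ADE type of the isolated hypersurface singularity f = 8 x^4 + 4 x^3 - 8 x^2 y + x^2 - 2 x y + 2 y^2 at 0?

The Hessian of f at 0 has rank 2. Corank 0: nondegenerate Morse point, so A_1.

A1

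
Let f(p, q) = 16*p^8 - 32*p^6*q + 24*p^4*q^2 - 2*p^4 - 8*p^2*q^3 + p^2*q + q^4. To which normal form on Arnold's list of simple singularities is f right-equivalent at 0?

The Hessian of f at 0 has rank 0. Corank 2; j^3 = p^2*q has shape L^2 M (L != M), so D-series; mu = 5 gives D_5.

D_{5}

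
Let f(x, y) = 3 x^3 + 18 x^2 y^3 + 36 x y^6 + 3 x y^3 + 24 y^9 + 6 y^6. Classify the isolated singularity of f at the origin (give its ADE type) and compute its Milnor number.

The Hessian of f at 0 has rank 0. Corank 2; j^3 = 3*x^3 is a perfect cube, so E-series; the 4-jet and mu = 7 give E_7.

Type E_{7}, Milnor number mu = 7.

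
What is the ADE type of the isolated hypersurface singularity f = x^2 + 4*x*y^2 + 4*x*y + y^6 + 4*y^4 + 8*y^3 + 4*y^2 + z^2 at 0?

A_{5}

The Hessian of f at 0 has rank 2. Corank 1: A-series; mu = 5 gives A_5.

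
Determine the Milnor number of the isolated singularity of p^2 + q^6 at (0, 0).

The Hessian of f at 0 has rank 1. Corank 1: A-series; mu = 5 gives A_5.

5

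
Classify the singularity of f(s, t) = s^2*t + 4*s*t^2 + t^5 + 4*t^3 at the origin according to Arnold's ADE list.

The Hessian of f at 0 is [[0, 0], [0, 0]] with rank 0, so corank 2. A Groebner basis of the Jacobian ideal J(f) in C{s,t} is {s^2/5 + t^4 - 4*t^2/5, s^3 + 8*t^3, s*t + 2*t^2}; counting standard monomials gives mu = 6. Corank 2; j^3 = t*(s + 2*t)^2 has shape L^2 M (L != M), so D-series; mu = 6 gives D_6.

D6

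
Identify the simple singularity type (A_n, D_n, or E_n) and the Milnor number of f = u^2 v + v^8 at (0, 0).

Type D_9, Milnor number mu = 9.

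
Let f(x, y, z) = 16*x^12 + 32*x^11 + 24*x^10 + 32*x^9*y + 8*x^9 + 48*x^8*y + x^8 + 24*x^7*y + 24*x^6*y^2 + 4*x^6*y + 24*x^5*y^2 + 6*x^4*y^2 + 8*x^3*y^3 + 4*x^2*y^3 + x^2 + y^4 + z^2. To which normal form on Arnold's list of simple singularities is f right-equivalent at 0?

A_3

The Hessian of f at 0 is [[2, 0, 0], [0, 0, 0], [0, 0, 2]] with rank 2, so corank 1. A Groebner basis of the Jacobian ideal J(f) in C{x,y,z} is {y^3, x, z}; counting standard monomials gives mu = 3. Corank 1: A-series; mu = 3 gives A_3.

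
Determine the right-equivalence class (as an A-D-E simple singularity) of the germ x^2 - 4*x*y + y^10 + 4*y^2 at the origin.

A_9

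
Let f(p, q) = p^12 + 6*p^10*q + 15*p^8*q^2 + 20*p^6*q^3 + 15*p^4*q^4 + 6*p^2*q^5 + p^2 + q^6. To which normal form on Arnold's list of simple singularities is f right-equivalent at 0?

The Hessian of f at 0 is [[2, 0], [0, 0]] with rank 1, so corank 1. A Groebner basis of the Jacobian ideal J(f) in C{p,q} is {q^5, p}; counting standard monomials gives mu = 5. Corank 1: A-series; mu = 5 gives A_5.

A5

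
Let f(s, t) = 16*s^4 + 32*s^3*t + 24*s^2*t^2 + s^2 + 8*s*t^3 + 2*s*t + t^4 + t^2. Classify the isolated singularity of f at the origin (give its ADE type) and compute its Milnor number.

Type A_{3}, Milnor number mu = 3.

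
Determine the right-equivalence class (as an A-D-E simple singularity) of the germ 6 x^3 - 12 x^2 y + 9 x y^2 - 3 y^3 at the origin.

D_{4}

The Hessian of f at 0 is [[0, 0], [0, 0]] with rank 0, so corank 2. A Groebner basis of the Jacobian ideal J(f) in C{x,y} is {y^3, x^2 - 3*y^2/2, x*y - 3*y^2/2}; counting standard monomials gives mu = 4. Corank 2; j^3 = 3*(x - y)*(2*x^2 - 2*x*y + y^2) splits into three distinct lines over C (the quadratic factor has nonzero discriminant), so D_4.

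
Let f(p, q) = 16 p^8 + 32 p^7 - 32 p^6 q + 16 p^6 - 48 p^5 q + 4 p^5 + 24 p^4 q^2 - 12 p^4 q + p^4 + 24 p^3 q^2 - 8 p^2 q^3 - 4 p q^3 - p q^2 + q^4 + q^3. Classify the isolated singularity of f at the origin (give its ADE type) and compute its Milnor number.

Type D_{5}, Milnor number mu = 5.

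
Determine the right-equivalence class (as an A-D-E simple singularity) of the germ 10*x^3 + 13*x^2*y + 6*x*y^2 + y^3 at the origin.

D_4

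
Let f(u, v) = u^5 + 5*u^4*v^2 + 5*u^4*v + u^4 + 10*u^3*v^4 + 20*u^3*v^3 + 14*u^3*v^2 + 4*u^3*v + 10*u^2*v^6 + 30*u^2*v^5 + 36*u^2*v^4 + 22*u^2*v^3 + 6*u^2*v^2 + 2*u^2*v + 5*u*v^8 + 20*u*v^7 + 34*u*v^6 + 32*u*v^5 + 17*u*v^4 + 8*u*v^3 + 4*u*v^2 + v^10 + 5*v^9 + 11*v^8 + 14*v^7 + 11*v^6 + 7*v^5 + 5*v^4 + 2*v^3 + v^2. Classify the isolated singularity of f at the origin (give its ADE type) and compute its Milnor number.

Type A_{4}, Milnor number mu = 4.

The Hessian of f at 0 is [[0, 0], [0, 2]] with rank 1, so corank 1. A Groebner basis of the Jacobian ideal J(f) in C{u,v} is {u^2 + 2*u*v + v, v^2}; counting standard monomials gives mu = 4. Corank 1: A-series; mu = 4 gives A_4.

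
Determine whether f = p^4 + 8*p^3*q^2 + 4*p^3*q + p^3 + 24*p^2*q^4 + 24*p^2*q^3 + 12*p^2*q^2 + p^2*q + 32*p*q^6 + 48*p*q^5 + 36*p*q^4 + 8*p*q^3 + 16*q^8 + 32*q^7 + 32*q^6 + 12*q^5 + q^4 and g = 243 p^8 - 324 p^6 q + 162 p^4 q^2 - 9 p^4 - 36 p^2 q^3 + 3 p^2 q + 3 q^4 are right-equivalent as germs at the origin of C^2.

Yes.

The Hessian of f at 0 has rank 0. Corank 2; j^3 = p^2*(p + q) has shape L^2 M (L != M), so D-series; mu = 5 gives D_5. The Hessian of g at 0 has rank 0. Corank 2; j^3 = 3*p^2*q has shape L^2 M (L != M), so D-series; mu = 5 gives D_5. Both have type D_5, hence right-equivalent.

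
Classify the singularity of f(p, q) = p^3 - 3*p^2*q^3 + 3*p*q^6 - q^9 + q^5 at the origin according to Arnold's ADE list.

E_8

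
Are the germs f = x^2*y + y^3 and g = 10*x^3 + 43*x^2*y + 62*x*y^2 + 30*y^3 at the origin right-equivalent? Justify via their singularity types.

The Hessian of f at 0 is [[0, 0], [0, 0]] with rank 0, so corank 2. A Groebner basis of the Jacobian ideal J(f) in C{x,y} is {y^3, x^2 + 3*y^2, x*y}; counting standard monomials gives mu = 4. Corank 2; j^3 = y*(x^2 + y^2) splits into three distinct lines over C (the quadratic factor has nonzero discriminant), so D_4. The Hessian of g at 0 is [[0, 0], [0, 0]] with rank 0, so corank 2. A Groebner basis of the Jacobian ideal J(g) in C{x,y} is {y^3, x^2 - 26*y^2/11, x*y + 17*y^2/11}; counting standard monomials gives mu = 4. Corank 2; j^3 = (2*x + 3*y)*(5*x^2 + 14*x*y + 10*y^2) splits into three distinct lines over C (the quadratic factor has nonzero discriminant), so D_4. Both have type D_4, hence right-equivalent.

Yes.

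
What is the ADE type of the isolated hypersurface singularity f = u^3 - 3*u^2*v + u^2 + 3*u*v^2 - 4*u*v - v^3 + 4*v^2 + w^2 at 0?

The Hessian of f at 0 has rank 2. Corank 1: A-series; mu = 2 gives A_2.

A2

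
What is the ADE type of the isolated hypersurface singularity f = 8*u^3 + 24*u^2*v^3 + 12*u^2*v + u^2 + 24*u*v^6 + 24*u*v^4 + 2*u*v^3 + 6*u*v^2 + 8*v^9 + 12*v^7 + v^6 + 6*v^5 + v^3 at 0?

A_{2}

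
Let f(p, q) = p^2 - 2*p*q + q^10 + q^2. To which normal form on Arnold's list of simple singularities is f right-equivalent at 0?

The Hessian of f at 0 is [[2, -2], [-2, 2]] with rank 1, so corank 1. A Groebner basis of the Jacobian ideal J(f) in C{p,q} is {q^9, p - q}; counting standard monomials gives mu = 9. Corank 1: A-series; mu = 9 gives A_9.

A9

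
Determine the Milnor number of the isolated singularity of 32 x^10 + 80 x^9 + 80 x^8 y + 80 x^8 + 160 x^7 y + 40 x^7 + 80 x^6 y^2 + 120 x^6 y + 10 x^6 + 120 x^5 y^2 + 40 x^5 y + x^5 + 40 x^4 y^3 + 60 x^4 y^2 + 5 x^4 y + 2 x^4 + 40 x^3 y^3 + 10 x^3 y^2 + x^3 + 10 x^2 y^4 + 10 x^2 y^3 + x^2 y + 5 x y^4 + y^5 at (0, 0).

6

The Hessian of f at 0 has rank 0. Corank 2; j^3 = x^2*(x + y) has shape L^2 M (L != M), so D-series; mu = 6 gives D_6.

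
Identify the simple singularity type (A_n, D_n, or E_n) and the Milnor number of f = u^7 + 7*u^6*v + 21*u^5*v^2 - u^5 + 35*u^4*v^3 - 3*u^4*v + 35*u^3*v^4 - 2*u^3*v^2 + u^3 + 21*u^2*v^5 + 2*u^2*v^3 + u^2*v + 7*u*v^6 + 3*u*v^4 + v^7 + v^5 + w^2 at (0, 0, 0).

Type D6, Milnor number mu = 6.

The Hessian of f at 0 has rank 1. Corank 2; j^3 = u^2*(u + v) has shape L^2 M (L != M), so D-series; mu = 6 gives D_6.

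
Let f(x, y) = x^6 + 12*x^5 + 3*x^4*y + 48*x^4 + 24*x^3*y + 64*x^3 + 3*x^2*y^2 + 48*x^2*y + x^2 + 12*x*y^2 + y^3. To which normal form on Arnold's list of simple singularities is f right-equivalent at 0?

The Hessian of f at 0 has rank 1. Corank 1: A-series; mu = 2 gives A_2.

A_{2}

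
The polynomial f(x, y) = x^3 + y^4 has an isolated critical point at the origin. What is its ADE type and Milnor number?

Type E_{6}, Milnor number mu = 6.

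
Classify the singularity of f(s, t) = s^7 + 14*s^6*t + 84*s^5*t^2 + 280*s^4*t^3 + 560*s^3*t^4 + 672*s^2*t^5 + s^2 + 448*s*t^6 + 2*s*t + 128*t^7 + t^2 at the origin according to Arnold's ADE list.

A_{6}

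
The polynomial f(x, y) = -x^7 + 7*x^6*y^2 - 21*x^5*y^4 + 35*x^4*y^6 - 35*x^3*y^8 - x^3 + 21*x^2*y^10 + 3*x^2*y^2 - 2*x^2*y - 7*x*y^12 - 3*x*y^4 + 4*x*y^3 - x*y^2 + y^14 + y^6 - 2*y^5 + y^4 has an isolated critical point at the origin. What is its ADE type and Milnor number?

Type D_8, Milnor number mu = 8.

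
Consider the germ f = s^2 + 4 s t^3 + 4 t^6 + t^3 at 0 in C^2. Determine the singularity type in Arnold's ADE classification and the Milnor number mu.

Type A_2, Milnor number mu = 2.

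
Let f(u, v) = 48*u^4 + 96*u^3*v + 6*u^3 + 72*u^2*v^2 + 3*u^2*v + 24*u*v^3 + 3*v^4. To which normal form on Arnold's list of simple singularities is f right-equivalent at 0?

D_{5}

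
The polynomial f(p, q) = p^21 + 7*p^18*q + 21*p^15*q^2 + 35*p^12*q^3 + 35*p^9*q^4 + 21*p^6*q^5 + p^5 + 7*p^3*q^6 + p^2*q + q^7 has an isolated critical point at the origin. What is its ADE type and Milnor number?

Type D8, Milnor number mu = 8.

The Hessian of f at 0 has rank 0. Corank 2; j^3 = p^2*q has shape L^2 M (L != M), so D-series; mu = 8 gives D_8.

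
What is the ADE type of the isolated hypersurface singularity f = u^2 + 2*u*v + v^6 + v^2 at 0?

The Hessian of f at 0 has rank 1. Corank 1: A-series; mu = 5 gives A_5.

A_{5}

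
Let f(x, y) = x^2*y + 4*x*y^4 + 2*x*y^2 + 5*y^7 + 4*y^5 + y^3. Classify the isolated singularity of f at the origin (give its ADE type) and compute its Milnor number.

Type D_8, Milnor number mu = 8.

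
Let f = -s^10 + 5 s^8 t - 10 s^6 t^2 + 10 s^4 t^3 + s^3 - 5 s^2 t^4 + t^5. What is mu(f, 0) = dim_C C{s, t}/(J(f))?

The Hessian of f at 0 has rank 0. Corank 2; j^3 = s^3 is a perfect cube, so E-series; the 5-jet and mu = 8 give E_8.

8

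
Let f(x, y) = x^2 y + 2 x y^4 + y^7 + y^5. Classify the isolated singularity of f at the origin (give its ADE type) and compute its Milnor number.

The Hessian of f at 0 has rank 0. Corank 2; j^3 = x^2*y has shape L^2 M (L != M), so D-series; mu = 6 gives D_6.

Type D_6, Milnor number mu = 6.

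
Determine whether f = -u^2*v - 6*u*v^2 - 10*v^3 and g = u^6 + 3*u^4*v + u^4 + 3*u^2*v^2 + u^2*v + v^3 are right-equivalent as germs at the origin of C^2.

Yes.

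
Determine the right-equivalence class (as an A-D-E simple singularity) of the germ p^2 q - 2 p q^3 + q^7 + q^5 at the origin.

D_8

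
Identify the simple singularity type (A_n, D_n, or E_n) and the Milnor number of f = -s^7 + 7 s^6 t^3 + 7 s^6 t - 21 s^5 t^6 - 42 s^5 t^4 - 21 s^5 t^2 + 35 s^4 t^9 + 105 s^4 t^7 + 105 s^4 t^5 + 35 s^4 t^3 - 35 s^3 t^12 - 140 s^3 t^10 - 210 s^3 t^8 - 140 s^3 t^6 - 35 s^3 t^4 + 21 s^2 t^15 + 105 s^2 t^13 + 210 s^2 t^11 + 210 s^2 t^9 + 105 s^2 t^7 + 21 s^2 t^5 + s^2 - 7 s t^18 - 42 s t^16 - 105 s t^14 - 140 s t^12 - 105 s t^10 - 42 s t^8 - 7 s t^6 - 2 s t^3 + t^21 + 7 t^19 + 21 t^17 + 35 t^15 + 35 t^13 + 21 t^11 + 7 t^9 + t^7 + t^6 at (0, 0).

Type A_{6}, Milnor number mu = 6.

The Hessian of f at 0 is [[2, 0], [0, 0]] with rank 1, so corank 1. A Groebner basis of the Jacobian ideal J(f) in C{s,t} is {-s + t^3, s^2}; counting standard monomials gives mu = 6. Corank 1: A-series; mu = 6 gives A_6.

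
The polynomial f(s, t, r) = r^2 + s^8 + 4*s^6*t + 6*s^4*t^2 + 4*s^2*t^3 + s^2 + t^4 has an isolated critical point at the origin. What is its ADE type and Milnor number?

The Hessian of f at 0 is [[2, 0, 0], [0, 0, 0], [0, 0, 2]] with rank 2, so corank 1. A Groebner basis of the Jacobian ideal J(f) in C{s,t,r} is {t^3, s, r}; counting standard monomials gives mu = 3. Corank 1: A-series; mu = 3 gives A_3.

Type A_{3}, Milnor number mu = 3.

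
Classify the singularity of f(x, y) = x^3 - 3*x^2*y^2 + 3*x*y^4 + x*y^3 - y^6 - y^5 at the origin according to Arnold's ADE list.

The Hessian of f at 0 has rank 0. Corank 2; j^3 = x^3 is a perfect cube, so E-series; the 4-jet and mu = 7 give E_7.

E_{7}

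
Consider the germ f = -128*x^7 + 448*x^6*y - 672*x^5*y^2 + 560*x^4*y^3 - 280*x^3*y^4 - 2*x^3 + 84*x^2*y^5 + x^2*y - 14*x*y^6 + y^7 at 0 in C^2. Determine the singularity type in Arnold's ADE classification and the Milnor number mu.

Type D8, Milnor number mu = 8.

The Hessian of f at 0 has rank 0. Corank 2; j^3 = -x^2*(2*x - y) has shape L^2 M (L != M), so D-series; mu = 8 gives D_8.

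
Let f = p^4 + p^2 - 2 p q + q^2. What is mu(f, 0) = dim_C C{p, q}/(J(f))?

3

The Hessian of f at 0 is [[2, -2], [-2, 2]] with rank 1, so corank 1. A Groebner basis of the Jacobian ideal J(f) in C{p,q} is {q^3, p - q}; counting standard monomials gives mu = 3. Corank 1: A-series; mu = 3 gives A_3.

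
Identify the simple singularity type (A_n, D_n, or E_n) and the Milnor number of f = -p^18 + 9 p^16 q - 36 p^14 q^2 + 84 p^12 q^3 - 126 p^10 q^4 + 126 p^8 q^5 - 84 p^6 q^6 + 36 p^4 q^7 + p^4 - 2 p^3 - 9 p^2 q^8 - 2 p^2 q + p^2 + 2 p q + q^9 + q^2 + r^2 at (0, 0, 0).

The Hessian of f at 0 has rank 2. Corank 1: A-series; mu = 8 gives A_8.

Type A_{8}, Milnor number mu = 8.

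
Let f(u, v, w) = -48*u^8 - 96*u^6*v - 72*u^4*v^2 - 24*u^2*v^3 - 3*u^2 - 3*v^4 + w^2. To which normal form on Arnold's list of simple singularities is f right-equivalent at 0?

A_3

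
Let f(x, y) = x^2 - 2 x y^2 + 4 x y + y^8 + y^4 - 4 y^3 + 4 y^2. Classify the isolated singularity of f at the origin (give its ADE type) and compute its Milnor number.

Type A_{7}, Milnor number mu = 7.

The Hessian of f at 0 has rank 1. Corank 1: A-series; mu = 7 gives A_7.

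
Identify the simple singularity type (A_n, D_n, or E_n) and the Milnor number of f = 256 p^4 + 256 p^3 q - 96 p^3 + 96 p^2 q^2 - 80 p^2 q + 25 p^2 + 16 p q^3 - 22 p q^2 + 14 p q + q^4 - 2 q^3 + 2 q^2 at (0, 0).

The Hessian of f at 0 has rank 2. Corank 0: nondegenerate Morse point, so A_1.

Type A_1, Milnor number mu = 1.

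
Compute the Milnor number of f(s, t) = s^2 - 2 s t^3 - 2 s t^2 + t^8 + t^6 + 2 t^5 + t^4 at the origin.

The Hessian of f at 0 has rank 1. Corank 1: A-series; mu = 7 gives A_7.

7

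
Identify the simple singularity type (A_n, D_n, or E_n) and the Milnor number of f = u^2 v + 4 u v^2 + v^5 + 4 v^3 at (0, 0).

The Hessian of f at 0 has rank 0. Corank 2; j^3 = v*(u + 2*v)^2 has shape L^2 M (L != M), so D-series; mu = 6 gives D_6.

Type D6, Milnor number mu = 6.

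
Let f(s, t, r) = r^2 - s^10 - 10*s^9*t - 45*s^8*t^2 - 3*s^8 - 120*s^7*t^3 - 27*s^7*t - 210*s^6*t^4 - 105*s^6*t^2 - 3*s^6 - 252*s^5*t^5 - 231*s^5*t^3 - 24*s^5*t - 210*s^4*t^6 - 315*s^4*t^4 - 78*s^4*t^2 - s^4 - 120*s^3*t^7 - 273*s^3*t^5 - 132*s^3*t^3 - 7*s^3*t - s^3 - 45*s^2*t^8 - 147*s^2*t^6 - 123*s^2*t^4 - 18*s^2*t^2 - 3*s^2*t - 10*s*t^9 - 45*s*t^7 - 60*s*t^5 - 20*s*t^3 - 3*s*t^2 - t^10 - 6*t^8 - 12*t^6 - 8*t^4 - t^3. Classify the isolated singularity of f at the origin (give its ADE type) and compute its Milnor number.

The Hessian of f at 0 is [[0, 0, 0], [0, 0, 0], [0, 0, 2]] with rank 1, so corank 2. A Groebner basis of the Jacobian ideal J(f) in C{s,t,r} is {3*s^2 + 6*s*t + t^4 + t^3 + 3*t^2, s^3 + 9*s^2 + 18*s*t + 4*t^3 + 9*t^2, s^2*t - 5*s^2 - 10*s*t - 8*t^3/3 - 5*t^2, 2*s^2 + s*t^2 + 4*s*t + 5*t^3/3 + 2*t^2, r}; counting standard monomials gives mu = 7. Corank 2; j^3 = -(s + t)^3 is a perfect cube, so E-series; the 4-jet and mu = 7 give E_7.

Type E_{7}, Milnor number mu = 7.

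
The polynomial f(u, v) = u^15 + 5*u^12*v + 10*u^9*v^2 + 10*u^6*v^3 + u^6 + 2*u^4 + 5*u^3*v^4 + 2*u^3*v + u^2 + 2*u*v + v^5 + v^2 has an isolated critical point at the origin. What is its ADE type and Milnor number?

Type A_4, Milnor number mu = 4.

The Hessian of f at 0 is [[2, 2], [2, 2]] with rank 1, so corank 1. A Groebner basis of the Jacobian ideal J(f) in C{u,v} is {-u + v^3 - v, u^2 - v^2, u*v + v^2}; counting standard monomials gives mu = 4. Corank 1: A-series; mu = 4 gives A_4.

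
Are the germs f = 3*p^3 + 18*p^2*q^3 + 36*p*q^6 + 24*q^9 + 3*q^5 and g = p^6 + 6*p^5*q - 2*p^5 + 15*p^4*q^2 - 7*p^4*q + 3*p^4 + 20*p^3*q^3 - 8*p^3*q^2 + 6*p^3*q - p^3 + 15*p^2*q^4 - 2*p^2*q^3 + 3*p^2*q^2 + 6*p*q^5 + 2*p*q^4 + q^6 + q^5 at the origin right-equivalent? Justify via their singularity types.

Yes.

The Hessian of f at 0 has rank 0. Corank 2; j^3 = 3*p^3 is a perfect cube, so E-series; the 5-jet and mu = 8 give E_8. The Hessian of g at 0 has rank 0. Corank 2; j^3 = -p^3 is a perfect cube, so E-series; the 5-jet and mu = 8 give E_8. Both have type E_8, hence right-equivalent.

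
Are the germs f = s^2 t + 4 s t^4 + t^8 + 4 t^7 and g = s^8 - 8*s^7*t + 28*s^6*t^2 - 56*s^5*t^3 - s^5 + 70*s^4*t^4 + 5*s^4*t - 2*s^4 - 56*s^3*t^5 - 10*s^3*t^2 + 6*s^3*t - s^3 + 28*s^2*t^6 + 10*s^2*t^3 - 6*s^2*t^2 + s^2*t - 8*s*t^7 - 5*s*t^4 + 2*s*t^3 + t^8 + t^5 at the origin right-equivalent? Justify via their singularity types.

Yes.

The Hessian of f at 0 has rank 0. Corank 2; j^3 = s^2*t has shape L^2 M (L != M), so D-series; mu = 9 gives D_9. The Hessian of g at 0 has rank 0. Corank 2; j^3 = -s^2*(s - t) has shape L^2 M (L != M), so D-series; mu = 9 gives D_9. Both have type D_9, hence right-equivalent.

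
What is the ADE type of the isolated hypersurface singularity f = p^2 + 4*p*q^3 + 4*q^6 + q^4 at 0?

The Hessian of f at 0 is [[2, 0], [0, 0]] with rank 1, so corank 1. A Groebner basis of the Jacobian ideal J(f) in C{p,q} is {q^3, p}; counting standard monomials gives mu = 3. Corank 1: A-series; mu = 3 gives A_3.

A_3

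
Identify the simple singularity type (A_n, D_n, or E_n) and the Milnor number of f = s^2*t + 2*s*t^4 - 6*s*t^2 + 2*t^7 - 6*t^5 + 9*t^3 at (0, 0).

Type D_{8}, Milnor number mu = 8.

The Hessian of f at 0 has rank 0. Corank 2; j^3 = t*(s - 3*t)^2 has shape L^2 M (L != M), so D-series; mu = 8 gives D_8.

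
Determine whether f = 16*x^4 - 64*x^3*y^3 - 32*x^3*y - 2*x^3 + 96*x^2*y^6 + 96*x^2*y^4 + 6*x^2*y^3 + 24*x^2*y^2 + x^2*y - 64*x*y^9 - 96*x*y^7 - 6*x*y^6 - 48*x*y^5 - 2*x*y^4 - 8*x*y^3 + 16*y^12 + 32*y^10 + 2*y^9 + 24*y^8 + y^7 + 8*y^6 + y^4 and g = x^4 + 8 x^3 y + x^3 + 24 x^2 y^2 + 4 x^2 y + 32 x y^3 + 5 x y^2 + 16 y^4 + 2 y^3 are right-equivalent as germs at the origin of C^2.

Yes.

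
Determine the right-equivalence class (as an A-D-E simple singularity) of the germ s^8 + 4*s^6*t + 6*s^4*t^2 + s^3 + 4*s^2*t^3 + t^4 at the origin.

E_6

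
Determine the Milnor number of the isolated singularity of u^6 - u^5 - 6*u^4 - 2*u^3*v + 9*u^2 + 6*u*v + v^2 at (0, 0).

4

The Hessian of f at 0 is [[18, 6], [6, 2]] with rank 1, so corank 1. A Groebner basis of the Jacobian ideal J(f) in C{u,v} is {81*u + v^3 + 27*v, u^2 - v^2/9, u*v + v^2/3}; counting standard monomials gives mu = 4. Corank 1: A-series; mu = 4 gives A_4.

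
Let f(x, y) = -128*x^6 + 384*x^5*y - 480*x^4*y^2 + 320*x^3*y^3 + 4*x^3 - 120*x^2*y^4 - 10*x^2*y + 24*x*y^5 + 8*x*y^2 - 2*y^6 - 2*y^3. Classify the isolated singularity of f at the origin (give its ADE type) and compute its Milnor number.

Type D_7, Milnor number mu = 7.

The Hessian of f at 0 has rank 0. Corank 2; j^3 = 2*(x - y)^2*(2*x - y) has shape L^2 M (L != M), so D-series; mu = 7 gives D_7.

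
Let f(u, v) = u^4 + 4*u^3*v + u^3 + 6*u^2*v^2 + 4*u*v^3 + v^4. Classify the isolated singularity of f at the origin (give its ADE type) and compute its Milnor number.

The Hessian of f at 0 is [[0, 0], [0, 0]] with rank 0, so corank 2. A Groebner basis of the Jacobian ideal J(f) in C{u,v} is {v^4, u*v^2 + v^3/3, u^2}; counting standard monomials gives mu = 6. Corank 2; j^3 = u^3 is a perfect cube, so E-series; the 4-jet and mu = 6 give E_6.

Type E_6, Milnor number mu = 6.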